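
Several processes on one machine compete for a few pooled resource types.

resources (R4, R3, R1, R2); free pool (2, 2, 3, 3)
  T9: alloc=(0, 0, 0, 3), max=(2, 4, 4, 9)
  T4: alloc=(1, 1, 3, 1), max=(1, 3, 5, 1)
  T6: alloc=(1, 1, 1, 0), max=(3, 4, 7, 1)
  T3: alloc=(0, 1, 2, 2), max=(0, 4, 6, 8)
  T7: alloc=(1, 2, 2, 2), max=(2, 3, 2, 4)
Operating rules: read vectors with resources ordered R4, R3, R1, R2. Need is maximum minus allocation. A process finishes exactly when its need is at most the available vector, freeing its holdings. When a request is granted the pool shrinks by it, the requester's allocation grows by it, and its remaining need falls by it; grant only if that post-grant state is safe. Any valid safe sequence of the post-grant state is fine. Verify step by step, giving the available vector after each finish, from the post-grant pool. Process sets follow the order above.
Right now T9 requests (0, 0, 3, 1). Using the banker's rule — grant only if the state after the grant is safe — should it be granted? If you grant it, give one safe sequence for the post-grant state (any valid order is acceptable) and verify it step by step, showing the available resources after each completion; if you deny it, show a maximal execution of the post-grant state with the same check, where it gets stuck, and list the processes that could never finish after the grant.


GRANT — the state after the grant stays safe, e.g. via T7, T4, T9, T6, T3.
Key observation: granting shrinks the pool to (2, 2, 0, 2), yet T7 still fits and the chain goes through.
Verifying the post-grant state step by step:
  pool = (2, 2, 0, 2)
  run T7 (needs (1, 1, 0, 2), free (2, 2, 0, 2)); after release of (1, 2, 2, 2) the pool is (3, 4, 2, 4)
  run T4 (needs (0, 2, 2, 0), free (3, 4, 2, 4)); after release of (1, 1, 3, 1) the pool is (4, 5, 5, 5)
  run T9 (needs (2, 4, 1, 5), free (4, 5, 5, 5)); after release of (0, 0, 3, 4) the pool is (4, 5, 8, 9)
  run T6 (needs (2, 3, 6, 1), free (4, 5, 8, 9)); after release of (1, 1, 1, 0) the pool is (5, 6, 9, 9)
  run T3 (needs (0, 3, 4, 6), free (5, 6, 9, 9)); after release of (0, 1, 2, 2) the pool is (5, 7, 11, 11)


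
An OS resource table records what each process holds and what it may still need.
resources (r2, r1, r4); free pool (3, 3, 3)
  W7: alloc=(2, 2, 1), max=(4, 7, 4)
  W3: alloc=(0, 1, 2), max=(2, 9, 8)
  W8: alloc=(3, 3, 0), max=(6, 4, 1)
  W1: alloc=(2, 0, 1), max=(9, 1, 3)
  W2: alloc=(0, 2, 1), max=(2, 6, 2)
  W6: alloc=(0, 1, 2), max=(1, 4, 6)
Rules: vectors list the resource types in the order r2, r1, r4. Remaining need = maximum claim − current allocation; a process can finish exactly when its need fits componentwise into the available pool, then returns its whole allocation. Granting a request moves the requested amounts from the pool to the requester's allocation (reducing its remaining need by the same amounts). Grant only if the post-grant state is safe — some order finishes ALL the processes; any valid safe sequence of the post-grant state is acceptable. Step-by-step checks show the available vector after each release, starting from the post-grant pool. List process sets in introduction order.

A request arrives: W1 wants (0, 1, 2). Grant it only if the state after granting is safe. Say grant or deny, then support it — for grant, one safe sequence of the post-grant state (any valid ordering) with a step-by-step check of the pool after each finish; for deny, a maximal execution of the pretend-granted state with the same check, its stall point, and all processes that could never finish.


DENY — the pretend-granted state is unsafe.
Key observation: after W8, W2 the pool peaks at (6, 7, 2), and each blocked process is short somewhere: W7 on r4; W3 on r1, r4; W1 on r2; W6 on r4.
After a pretend grant, a maximal execution: W8, W2 — then nothing else fits. Check, step by step:
  pool = (3, 2, 1)
  W8 needs (3, 1, 1) <= (3, 2, 1) -> finishes; pool += (3, 3, 0) = (6, 5, 1)
  W2 needs (2, 4, 1) <= (6, 5, 1) -> finishes; pool += (0, 2, 1) = (6, 7, 2)
  blocked: W7 wants (2, 5, 3), pool (6, 7, 2) — not enough r4
  blocked: W3 wants (2, 8, 6), pool (6, 7, 2) — not enough r1 and r4
  blocked: W1 wants (7, 0, 0), pool (6, 7, 2) — not enough r2
  blocked: W6 wants (1, 3, 4), pool (6, 7, 2) — not enough r4
Post-grant, the permanently blocked set is W7, W3, W1 and W6.


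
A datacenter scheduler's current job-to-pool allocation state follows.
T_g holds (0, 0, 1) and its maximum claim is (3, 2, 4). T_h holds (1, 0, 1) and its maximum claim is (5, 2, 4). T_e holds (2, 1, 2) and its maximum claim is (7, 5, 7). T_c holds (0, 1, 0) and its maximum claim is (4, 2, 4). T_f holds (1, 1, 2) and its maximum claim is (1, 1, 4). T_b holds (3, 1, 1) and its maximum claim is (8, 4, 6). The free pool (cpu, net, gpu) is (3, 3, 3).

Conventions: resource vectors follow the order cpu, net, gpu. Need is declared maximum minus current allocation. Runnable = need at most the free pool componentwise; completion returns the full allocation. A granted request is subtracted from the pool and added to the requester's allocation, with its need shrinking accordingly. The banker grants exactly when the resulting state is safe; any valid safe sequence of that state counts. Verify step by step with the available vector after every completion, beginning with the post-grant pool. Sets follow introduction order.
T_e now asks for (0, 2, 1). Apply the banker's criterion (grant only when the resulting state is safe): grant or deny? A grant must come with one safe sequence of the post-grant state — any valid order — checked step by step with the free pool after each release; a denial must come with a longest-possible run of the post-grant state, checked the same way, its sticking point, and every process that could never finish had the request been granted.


GRANT. The post-grant state is safe; one safe sequence: T_f, T_h, T_g, T_c, T_e, T_b.
Key observation: (3, 1, 2) free after granting still covers T_f first, and each release covers the next.
Check on the post-grant state, step by step:
  pool = (3, 1, 2)
  run T_f (needs (0, 0, 2), free (3, 1, 2)); after release of (1, 1, 2) the pool is (4, 2, 4)
  run T_h (needs (4, 2, 3), free (4, 2, 4)); after release of (1, 0, 1) the pool is (5, 2, 5)
  run T_g (needs (3, 2, 3), free (5, 2, 5)); after release of (0, 0, 1) the pool is (5, 2, 6)
  run T_c (needs (4, 1, 4), free (5, 2, 6)); after release of (0, 1, 0) the pool is (5, 3, 6)
  run T_e (needs (5, 2, 4), free (5, 3, 6)); after release of (2, 3, 3) the pool is (7, 6, 9)
  run T_b (needs (5, 3, 5), free (7, 6, 9)); after release of (3, 1, 1) the pool is (10, 7, 10)


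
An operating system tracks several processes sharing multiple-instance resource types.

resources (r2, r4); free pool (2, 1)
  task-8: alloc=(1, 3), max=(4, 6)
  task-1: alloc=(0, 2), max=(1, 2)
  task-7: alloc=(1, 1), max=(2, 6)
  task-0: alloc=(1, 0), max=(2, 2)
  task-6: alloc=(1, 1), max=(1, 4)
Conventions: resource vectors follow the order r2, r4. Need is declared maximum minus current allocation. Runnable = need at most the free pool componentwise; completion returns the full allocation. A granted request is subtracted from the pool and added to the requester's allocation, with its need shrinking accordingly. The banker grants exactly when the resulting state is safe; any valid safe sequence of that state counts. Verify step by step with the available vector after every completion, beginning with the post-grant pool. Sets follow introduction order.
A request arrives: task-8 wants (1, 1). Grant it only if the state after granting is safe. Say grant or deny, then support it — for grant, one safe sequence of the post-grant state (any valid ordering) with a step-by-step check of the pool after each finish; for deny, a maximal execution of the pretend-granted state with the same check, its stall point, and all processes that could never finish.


GRANT. The post-grant state is safe; one safe sequence: task-1, task-0, task-8, task-6, task-7.
Key observation: granting shrinks the pool to (1, 0), yet task-1 still fits and the chain goes through.
Verifying the post-grant state step by step:
  pool = (1, 0)
  task-1 needs (1, 0) <= (1, 0) -> finishes; pool += (0, 2) = (1, 2)
  task-0 needs (1, 2) <= (1, 2) -> finishes; pool += (1, 0) = (2, 2)
  task-8 needs (2, 2) <= (2, 2) -> finishes; pool += (2, 4) = (4, 6)
  task-6 needs (0, 3) <= (4, 6) -> finishes; pool += (1, 1) = (5, 7)
  task-7 needs (1, 5) <= (5, 7) -> finishes; pool += (1, 1) = (6, 8)


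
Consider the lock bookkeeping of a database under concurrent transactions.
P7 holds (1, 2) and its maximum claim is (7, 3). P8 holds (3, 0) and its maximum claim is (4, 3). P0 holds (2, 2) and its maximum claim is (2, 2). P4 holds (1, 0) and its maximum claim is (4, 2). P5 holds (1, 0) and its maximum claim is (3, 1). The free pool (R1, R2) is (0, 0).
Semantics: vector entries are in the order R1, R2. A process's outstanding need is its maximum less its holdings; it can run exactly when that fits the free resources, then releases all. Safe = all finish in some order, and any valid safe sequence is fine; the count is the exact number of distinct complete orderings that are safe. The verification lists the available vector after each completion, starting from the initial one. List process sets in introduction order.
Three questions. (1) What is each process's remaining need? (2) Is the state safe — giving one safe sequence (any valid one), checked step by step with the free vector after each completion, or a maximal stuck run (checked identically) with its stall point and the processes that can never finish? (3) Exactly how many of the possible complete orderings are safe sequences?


(1) Outstanding need per process (order R1, R2):
  P7: (6, 1)
  P8: (1, 3)
  P0: (0, 0)
  P4: (3, 2)
  P5: (2, 1)
(2) UNSAFE — no complete ordering exists.
Key observation: after P0, P5, P4 the pool peaks at (4, 2), and each blocked process is short somewhere: P7 on R1; P8 on R2.
The run P0, P5, P4 cannot be extended any further. Check, step by step:
  pool = (0, 0)
  P0 needs (0, 0) <= (0, 0) -> finishes; pool += (2, 2) = (2, 2)
  P5 needs (2, 1) <= (2, 2) -> finishes; pool += (1, 0) = (3, 2)
  P4 needs (3, 2) <= (3, 2) -> finishes; pool += (1, 0) = (4, 2)
  blocked: P7 wants (6, 1), pool (4, 2) — not enough R1
  blocked: P8 wants (1, 3), pool (4, 2) — not enough R2
Never able to finish: P7 and P8.
(3) The exact count: 0 of the possible complete orderings are safe sequences.


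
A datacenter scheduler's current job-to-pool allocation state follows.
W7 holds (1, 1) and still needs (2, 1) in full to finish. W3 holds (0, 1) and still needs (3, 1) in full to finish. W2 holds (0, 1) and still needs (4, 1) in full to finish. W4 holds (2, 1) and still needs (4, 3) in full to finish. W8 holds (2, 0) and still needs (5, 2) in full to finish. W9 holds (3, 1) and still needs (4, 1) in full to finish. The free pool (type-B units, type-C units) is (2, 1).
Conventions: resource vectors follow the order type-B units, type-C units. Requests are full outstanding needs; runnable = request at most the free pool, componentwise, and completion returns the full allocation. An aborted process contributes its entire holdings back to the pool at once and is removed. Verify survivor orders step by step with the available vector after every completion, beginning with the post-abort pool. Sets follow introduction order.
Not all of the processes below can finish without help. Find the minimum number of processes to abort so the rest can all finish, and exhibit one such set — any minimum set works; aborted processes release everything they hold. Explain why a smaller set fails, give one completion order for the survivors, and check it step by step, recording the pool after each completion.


The answer: abort W8.
Key observation: before aborting W8, W2 was permanently blocked — no order could ever run it; afterwards it completes at step 1.
Why nothing smaller works: aborting no one leaves the state deadlocked as given.
One survivor order: W2, W3, W7, W9, W4. Step-by-step check (post-abort pool first):
  pool = (4, 1)
  run W2 (needs (4, 1), free (4, 1)); after release of (0, 1) the pool is (4, 2)
  run W3 (needs (3, 1), free (4, 2)); after release of (0, 1) the pool is (4, 3)
  run W7 (needs (2, 1), free (4, 3)); after release of (1, 1) the pool is (5, 4)
  run W9 (needs (4, 1), free (5, 4)); after release of (3, 1) the pool is (8, 5)
  run W4 (needs (4, 3), free (8, 5)); after release of (2, 1) the pool is (10, 6)


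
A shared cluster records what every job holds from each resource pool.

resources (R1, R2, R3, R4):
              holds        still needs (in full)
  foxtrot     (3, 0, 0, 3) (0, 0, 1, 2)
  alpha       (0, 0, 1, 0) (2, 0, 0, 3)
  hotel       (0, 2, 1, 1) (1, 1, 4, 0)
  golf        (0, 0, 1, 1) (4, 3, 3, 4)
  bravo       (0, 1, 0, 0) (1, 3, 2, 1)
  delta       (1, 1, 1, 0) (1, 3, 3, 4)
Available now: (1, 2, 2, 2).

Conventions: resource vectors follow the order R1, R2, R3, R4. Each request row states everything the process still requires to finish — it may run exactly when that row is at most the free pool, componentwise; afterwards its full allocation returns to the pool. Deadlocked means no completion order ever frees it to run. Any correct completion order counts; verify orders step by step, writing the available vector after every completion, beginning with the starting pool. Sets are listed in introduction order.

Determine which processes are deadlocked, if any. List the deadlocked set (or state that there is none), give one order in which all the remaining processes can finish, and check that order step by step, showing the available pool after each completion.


Deadlocked set: hotel, golf, bravo and delta.
Key observation: after foxtrot, alpha the pool peaks at (4, 2, 3, 5), and each blocked process is short somewhere: hotel on R3; golf on R2; bravo on R2; delta on R2.
One completion order for the rest: foxtrot, alpha. Step-by-step check:
  pool = (1, 2, 2, 2)
  foxtrot: need (0, 0, 1, 2) fits (1, 2, 2, 2); releases (3, 0, 0, 3), pool now (4, 2, 2, 5)
  alpha: need (2, 0, 0, 3) fits (4, 2, 2, 5); releases (0, 0, 1, 0), pool now (4, 2, 3, 5)
The blocked processes can never fit:
  blocked: hotel wants (1, 1, 4, 0), pool (4, 2, 3, 5) — not enough R3
  blocked: golf wants (4, 3, 3, 4), pool (4, 2, 3, 5) — not enough R2
  blocked: bravo wants (1, 3, 2, 1), pool (4, 2, 3, 5) — not enough R2
  blocked: delta wants (1, 3, 3, 4), pool (4, 2, 3, 5) — not enough R2


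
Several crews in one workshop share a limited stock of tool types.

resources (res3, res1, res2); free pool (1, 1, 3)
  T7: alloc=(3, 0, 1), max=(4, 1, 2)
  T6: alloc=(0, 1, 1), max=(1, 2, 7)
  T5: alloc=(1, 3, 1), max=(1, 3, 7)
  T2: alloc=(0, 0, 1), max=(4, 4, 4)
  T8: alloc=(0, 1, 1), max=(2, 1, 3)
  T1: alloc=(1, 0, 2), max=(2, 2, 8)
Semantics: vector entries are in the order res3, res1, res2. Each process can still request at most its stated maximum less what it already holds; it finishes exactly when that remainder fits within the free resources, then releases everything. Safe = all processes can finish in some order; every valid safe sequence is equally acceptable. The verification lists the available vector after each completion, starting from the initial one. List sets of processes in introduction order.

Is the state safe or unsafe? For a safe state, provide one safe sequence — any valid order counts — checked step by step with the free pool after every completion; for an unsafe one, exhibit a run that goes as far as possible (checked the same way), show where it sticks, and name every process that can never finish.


UNSAFE.
Key observation: after T7, T8 the pool peaks at (4, 2, 5), and each blocked process is short somewhere: T6 on res2; T5 on res2; T2 on res1; T1 on res2.
A maximal execution: T7, T8 — then nothing else fits. Verifying each step:
  pool = (1, 1, 3)
  run T7 (needs (1, 1, 1), free (1, 1, 3)); after release of (3, 0, 1) the pool is (4, 1, 4)
  run T8 (needs (2, 0, 2), free (4, 1, 4)); after release of (0, 1, 1) the pool is (4, 2, 5)
  blocked: T6 wants (1, 1, 6), pool (4, 2, 5) — not enough res2
  blocked: T5 wants (0, 0, 6), pool (4, 2, 5) — not enough res2
  blocked: T2 wants (4, 4, 3), pool (4, 2, 5) — not enough res1
  blocked: T1 wants (1, 2, 6), pool (4, 2, 5) — not enough res2
Never able to finish: T6, T5, T2 and T1.


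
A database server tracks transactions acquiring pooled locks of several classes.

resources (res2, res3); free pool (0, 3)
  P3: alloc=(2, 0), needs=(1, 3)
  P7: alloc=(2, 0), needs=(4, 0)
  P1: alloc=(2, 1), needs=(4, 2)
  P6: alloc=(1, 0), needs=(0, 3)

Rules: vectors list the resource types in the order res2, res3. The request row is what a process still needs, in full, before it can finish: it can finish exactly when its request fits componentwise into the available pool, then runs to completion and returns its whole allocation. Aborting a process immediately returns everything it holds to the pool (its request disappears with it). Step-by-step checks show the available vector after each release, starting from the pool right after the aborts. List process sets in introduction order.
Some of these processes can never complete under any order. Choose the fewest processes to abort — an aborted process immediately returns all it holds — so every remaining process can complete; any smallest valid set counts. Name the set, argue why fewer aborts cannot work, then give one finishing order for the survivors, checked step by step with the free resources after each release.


Abort P1.
Key observation: before aborting P1, P7 was permanently blocked — no order could ever run it; afterwards it completes at step 2.
No smaller set exists: with zero aborts the deadlock remains.
One survivor order: P3, P7, P6. Step-by-step check (post-abort pool first):
  pool = (2, 4)
  run P3 (needs (1, 3), free (2, 4)); after release of (2, 0) the pool is (4, 4)
  run P7 (needs (4, 0), free (4, 4)); after release of (2, 0) the pool is (6, 4)
  run P6 (needs (0, 3), free (6, 4)); after release of (1, 0) the pool is (7, 4)


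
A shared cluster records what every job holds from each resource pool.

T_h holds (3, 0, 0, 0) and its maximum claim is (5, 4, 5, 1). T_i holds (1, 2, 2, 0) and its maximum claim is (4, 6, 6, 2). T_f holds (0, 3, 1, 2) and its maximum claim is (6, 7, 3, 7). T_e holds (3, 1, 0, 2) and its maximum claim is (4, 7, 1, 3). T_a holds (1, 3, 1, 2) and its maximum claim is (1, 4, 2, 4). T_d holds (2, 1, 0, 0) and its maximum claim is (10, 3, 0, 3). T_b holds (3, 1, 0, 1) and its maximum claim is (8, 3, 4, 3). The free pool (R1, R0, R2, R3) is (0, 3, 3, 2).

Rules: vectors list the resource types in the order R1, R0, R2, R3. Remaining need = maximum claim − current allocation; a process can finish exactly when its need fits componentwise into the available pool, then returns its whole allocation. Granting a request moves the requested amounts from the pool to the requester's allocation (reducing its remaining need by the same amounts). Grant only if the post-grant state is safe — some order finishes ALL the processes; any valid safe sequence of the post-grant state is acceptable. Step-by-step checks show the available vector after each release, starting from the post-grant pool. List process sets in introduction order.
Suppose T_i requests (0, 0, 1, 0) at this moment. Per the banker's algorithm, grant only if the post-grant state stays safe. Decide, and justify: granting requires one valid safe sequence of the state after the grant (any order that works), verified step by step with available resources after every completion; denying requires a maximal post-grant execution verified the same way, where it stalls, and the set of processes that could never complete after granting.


GRANT — the state after the grant stays safe, e.g. via T_a, T_e, T_i, T_b, T_d, T_f, T_h.
Key observation: post-grant, (0, 3, 2, 2) remains, and an order beginning with T_a completes everyone.
Verifying the post-grant state step by step:
  pool = (0, 3, 2, 2)
  T_a: need (0, 1, 1, 2) fits (0, 3, 2, 2); releases (1, 3, 1, 2), pool now (1, 6, 3, 4)
  T_e: need (1, 6, 1, 1) fits (1, 6, 3, 4); releases (3, 1, 0, 2), pool now (4, 7, 3, 6)
  T_i: need (3, 4, 3, 2) fits (4, 7, 3, 6); releases (1, 2, 3, 0), pool now (5, 9, 6, 6)
  T_b: need (5, 2, 4, 2) fits (5, 9, 6, 6); releases (3, 1, 0, 1), pool now (8, 10, 6, 7)
  T_d: need (8, 2, 0, 3) fits (8, 10, 6, 7); releases (2, 1, 0, 0), pool now (10, 11, 6, 7)
  T_f: need (6, 4, 2, 5) fits (10, 11, 6, 7); releases (0, 3, 1, 2), pool now (10, 14, 7, 9)
  T_h: need (2, 4, 5, 1) fits (10, 14, 7, 9); releases (3, 0, 0, 0), pool now (13, 14, 7, 9)


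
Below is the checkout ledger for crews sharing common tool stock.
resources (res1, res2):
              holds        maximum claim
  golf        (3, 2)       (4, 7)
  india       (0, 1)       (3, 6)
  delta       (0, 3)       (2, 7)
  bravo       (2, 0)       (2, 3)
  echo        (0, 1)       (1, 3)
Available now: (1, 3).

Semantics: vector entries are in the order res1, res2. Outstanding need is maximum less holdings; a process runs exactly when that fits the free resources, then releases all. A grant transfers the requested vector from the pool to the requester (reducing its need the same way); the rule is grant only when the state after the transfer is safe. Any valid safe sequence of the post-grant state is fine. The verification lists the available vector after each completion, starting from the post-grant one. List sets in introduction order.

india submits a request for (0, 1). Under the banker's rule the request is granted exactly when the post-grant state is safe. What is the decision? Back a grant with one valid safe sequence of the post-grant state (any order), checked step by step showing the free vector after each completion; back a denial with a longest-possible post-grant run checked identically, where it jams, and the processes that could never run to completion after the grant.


DENY: after the grant no complete ordering would exist.
Key observation: the wall is res2: completing echo, bravo brings the pool only to (3, 3), and all the rest need more.
Pretend the grant happened; the run echo, bravo goes as far as possible. Step-by-step check:
  pool = (1, 2)
  echo needs (1, 2) <= (1, 2) -> finishes; pool += (0, 1) = (1, 3)
  bravo needs (0, 3) <= (1, 3) -> finishes; pool += (2, 0) = (3, 3)
  golf cannot run: need (1, 5) vs free (3, 3) (insufficient res2)
  india cannot run: need (3, 4) vs free (3, 3) (insufficient res2)
  delta cannot run: need (2, 4) vs free (3, 3) (insufficient res2)
Had the request been granted, golf, india and delta could never finish.


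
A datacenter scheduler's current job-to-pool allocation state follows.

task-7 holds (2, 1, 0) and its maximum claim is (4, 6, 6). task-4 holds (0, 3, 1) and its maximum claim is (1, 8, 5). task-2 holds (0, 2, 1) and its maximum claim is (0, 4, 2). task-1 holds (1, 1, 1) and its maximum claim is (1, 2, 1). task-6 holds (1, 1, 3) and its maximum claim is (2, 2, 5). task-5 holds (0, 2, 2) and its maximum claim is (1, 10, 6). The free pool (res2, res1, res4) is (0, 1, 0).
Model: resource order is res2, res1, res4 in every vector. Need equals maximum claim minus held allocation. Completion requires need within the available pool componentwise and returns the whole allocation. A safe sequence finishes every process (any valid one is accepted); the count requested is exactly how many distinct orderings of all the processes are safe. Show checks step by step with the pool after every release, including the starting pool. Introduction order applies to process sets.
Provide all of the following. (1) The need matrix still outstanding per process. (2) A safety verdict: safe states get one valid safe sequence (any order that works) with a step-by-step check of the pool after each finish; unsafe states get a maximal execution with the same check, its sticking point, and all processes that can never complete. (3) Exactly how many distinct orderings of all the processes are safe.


(1) Need matrix, components ordered res2, res1, res4:
  task-7: (2, 5, 6)
  task-4: (1, 5, 4)
  task-2: (0, 2, 1)
  task-1: (0, 1, 0)
  task-6: (1, 1, 2)
  task-5: (1, 8, 4)
(2) The state is SAFE; one workable sequence: task-1, task-2, task-6, task-4, task-5, task-7.
Key observation: the first exact fit in this order is task-1 — it needs (0, 1, 0) with (0, 1, 0) free, meeting a requested resource to the last unit.
Check, step by step:
  pool = (0, 1, 0)
  task-1: need (0, 1, 0) fits (0, 1, 0); releases (1, 1, 1), pool now (1, 2, 1)
  task-2: need (0, 2, 1) fits (1, 2, 1); releases (0, 2, 1), pool now (1, 4, 2)
  task-6: need (1, 1, 2) fits (1, 4, 2); releases (1, 1, 3), pool now (2, 5, 5)
  task-4: need (1, 5, 4) fits (2, 5, 5); releases (0, 3, 1), pool now (2, 8, 6)
  task-5: need (1, 8, 4) fits (2, 8, 6); releases (0, 2, 2), pool now (2, 10, 8)
  task-7: need (2, 5, 6) fits (2, 10, 8); releases (2, 1, 0), pool now (4, 11, 8)
(3) Exactly 2 of the possible complete orderings are safe sequences.


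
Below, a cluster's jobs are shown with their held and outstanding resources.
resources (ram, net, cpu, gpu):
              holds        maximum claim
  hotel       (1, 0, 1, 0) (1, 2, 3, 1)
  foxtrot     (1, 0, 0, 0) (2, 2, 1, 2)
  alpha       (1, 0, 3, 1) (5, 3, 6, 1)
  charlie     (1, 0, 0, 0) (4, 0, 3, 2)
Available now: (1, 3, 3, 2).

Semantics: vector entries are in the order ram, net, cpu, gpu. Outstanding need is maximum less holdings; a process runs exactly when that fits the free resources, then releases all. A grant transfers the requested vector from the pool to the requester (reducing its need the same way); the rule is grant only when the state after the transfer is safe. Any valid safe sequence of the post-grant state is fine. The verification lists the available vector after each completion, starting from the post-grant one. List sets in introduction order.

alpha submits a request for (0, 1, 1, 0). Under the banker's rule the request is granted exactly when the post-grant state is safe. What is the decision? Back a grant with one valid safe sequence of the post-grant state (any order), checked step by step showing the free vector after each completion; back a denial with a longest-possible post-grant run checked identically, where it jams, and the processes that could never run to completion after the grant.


GRANT: granting preserves safety; a valid post-grant sequence is hotel, foxtrot, charlie, alpha.
Key observation: the grant leaves (1, 2, 2, 2) free — enough for hotel, whose release restarts the cascade.
Check on the post-grant state, step by step:
  pool = (1, 2, 2, 2)
  hotel: need (0, 2, 2, 1) fits (1, 2, 2, 2); releases (1, 0, 1, 0), pool now (2, 2, 3, 2)
  foxtrot: need (1, 2, 1, 2) fits (2, 2, 3, 2); releases (1, 0, 0, 0), pool now (3, 2, 3, 2)
  charlie: need (3, 0, 3, 2) fits (3, 2, 3, 2); releases (1, 0, 0, 0), pool now (4, 2, 3, 2)
  alpha: need (4, 2, 2, 0) fits (4, 2, 3, 2); releases (1, 1, 4, 1), pool now (5, 3, 7, 3)


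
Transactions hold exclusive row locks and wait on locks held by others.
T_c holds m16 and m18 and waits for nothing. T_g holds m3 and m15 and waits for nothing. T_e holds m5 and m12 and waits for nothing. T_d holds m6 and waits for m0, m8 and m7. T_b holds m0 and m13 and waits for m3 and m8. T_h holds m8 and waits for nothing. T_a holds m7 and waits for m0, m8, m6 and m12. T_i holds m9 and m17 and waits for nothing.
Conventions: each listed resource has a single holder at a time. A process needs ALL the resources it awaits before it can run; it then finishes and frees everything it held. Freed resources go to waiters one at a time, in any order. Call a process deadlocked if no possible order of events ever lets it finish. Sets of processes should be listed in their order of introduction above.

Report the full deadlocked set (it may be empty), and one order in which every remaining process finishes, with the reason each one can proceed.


Deadlocked set: T_d and T_a.
Key observation: the wait chain closes on itself along T_d -> T_a -> T_d; no other process is dragged down with it.
A valid finishing order for the others: T_g, T_h, T_i, T_b, T_c, T_e.
Check, step by step:
  T_g waits on nothing -> runs at once and releases m3 and m15
  T_h waits on nothing -> runs at once and releases m8
  T_i waits on nothing -> runs at once and releases m9 and m17
  T_b: everything it awaited (m3 and m8) is free; runs, freeing m0 and m13
  T_c waits on nothing -> runs at once and releases m16 and m18
  T_e waits on nothing -> runs at once and releases m5 and m12


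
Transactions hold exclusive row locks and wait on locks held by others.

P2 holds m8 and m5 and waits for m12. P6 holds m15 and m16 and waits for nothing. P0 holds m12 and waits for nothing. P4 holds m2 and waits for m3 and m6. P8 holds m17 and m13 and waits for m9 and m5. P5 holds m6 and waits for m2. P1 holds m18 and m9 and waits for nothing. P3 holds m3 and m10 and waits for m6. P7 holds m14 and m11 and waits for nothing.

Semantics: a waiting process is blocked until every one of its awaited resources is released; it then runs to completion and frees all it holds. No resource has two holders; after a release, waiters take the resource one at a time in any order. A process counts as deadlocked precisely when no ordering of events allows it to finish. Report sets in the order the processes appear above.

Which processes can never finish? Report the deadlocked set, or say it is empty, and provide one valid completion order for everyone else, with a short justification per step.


Deadlocked set: P4, P5 and P3.
Key observation: the cycle P4 -> P5 -> P4 can never break — each member waits on the next; P3 is caught in further circular waits.
The rest can finish in the order P1, P0, P2, P7, P6, P8.
Step-by-step check:
  P1 waits on nothing -> runs at once and releases m18 and m9
  P0 waits on nothing -> runs at once and releases m12
  P2: everything it awaited (m12) is free; runs, freeing m8 and m5
  P7 waits on nothing -> runs at once and releases m14 and m11
  P6 waits on nothing -> runs at once and releases m15 and m16
  P8: everything it awaited (m9 and m5) is free; runs, freeing m17 and m13


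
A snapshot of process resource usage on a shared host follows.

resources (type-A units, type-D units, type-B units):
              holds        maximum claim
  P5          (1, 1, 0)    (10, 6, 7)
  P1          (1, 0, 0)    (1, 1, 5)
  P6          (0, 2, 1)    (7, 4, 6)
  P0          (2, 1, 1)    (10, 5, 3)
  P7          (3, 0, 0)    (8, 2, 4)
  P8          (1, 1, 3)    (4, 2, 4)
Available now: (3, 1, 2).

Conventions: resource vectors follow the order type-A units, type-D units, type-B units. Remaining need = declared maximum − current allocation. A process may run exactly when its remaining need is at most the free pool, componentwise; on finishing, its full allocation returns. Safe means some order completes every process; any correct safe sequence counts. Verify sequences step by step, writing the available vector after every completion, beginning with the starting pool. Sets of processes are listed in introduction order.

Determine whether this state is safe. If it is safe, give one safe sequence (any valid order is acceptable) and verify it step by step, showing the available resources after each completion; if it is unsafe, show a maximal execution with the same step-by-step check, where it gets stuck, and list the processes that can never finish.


SAFE — a valid safe sequence is P8, P1, P7, P6, P0, P5.
Key observation: at P8 the run first touches a limit — (3, 1, 1) against (3, 1, 2), exact on a resource it actually requests.
Walking it through:
  pool = (3, 1, 2)
  P8 needs (3, 1, 1) <= (3, 1, 2) -> finishes; pool += (1, 1, 3) = (4, 2, 5)
  P1 needs (0, 1, 5) <= (4, 2, 5) -> finishes; pool += (1, 0, 0) = (5, 2, 5)
  P7 needs (5, 2, 4) <= (5, 2, 5) -> finishes; pool += (3, 0, 0) = (8, 2, 5)
  P6 needs (7, 2, 5) <= (8, 2, 5) -> finishes; pool += (0, 2, 1) = (8, 4, 6)
  P0 needs (8, 4, 2) <= (8, 4, 6) -> finishes; pool += (2, 1, 1) = (10, 5, 7)
  P5 needs (9, 5, 7) <= (10, 5, 7) -> finishes; pool += (1, 1, 0) = (11, 6, 7)


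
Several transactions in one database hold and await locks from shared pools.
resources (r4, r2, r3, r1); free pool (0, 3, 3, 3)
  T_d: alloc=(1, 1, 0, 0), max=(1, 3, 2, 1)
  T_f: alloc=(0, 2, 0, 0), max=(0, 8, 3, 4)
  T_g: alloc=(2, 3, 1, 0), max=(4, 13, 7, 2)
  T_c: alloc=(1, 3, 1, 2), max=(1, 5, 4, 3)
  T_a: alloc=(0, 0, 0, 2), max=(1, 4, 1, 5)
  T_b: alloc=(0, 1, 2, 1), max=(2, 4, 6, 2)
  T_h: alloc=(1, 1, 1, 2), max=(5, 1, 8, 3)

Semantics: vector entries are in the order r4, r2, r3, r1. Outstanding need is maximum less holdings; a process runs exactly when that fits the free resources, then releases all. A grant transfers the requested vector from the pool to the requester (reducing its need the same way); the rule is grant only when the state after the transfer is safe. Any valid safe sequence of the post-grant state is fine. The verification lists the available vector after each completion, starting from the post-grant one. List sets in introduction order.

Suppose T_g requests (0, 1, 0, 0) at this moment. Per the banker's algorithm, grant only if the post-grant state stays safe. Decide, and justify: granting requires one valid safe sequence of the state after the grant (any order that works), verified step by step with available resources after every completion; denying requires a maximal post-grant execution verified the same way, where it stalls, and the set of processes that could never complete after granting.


GRANT. The post-grant state is safe; one safe sequence: T_c, T_d, T_f, T_b, T_g, T_h, T_a.
Key observation: granting shrinks the pool to (0, 2, 3, 3), yet T_c still fits and the chain goes through.
Check on the post-grant state, step by step:
  pool = (0, 2, 3, 3)
  T_c: need (0, 2, 3, 1) fits (0, 2, 3, 3); releases (1, 3, 1, 2), pool now (1, 5, 4, 5)
  T_d: need (0, 2, 2, 1) fits (1, 5, 4, 5); releases (1, 1, 0, 0), pool now (2, 6, 4, 5)
  T_f: need (0, 6, 3, 4) fits (2, 6, 4, 5); releases (0, 2, 0, 0), pool now (2, 8, 4, 5)
  T_b: need (2, 3, 4, 1) fits (2, 8, 4, 5); releases (0, 1, 2, 1), pool now (2, 9, 6, 6)
  T_g: need (2, 9, 6, 2) fits (2, 9, 6, 6); releases (2, 4, 1, 0), pool now (4, 13, 7, 6)
  T_h: need (4, 0, 7, 1) fits (4, 13, 7, 6); releases (1, 1, 1, 2), pool now (5, 14, 8, 8)
  T_a: need (1, 4, 1, 3) fits (5, 14, 8, 8); releases (0, 0, 0, 2), pool now (5, 14, 8, 10)


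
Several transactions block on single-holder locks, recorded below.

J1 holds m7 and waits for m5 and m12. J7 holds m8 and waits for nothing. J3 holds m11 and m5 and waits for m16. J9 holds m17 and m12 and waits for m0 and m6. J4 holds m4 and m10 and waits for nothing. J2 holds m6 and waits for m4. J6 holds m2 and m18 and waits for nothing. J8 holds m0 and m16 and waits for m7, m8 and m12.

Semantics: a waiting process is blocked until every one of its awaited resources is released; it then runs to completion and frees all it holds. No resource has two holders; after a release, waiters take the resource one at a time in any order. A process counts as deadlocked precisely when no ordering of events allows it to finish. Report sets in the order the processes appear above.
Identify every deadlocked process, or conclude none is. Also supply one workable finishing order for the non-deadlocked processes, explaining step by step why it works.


Deadlocked: J1, J3, J9 and J8.
Key observation: the knot is the closed ring of waits J1 -> J3 -> J8 -> J1; J9 is caught in further circular waits.
The rest can finish in the order J7, J4, J6, J2.
Walking it through:
  run J7 (it waits on nothing); releases m8
  run J4 (it waits on nothing); releases m4 and m10
  run J6 (it waits on nothing); releases m2 and m18
  J2 waits on m4 — all released -> runs and releases m6


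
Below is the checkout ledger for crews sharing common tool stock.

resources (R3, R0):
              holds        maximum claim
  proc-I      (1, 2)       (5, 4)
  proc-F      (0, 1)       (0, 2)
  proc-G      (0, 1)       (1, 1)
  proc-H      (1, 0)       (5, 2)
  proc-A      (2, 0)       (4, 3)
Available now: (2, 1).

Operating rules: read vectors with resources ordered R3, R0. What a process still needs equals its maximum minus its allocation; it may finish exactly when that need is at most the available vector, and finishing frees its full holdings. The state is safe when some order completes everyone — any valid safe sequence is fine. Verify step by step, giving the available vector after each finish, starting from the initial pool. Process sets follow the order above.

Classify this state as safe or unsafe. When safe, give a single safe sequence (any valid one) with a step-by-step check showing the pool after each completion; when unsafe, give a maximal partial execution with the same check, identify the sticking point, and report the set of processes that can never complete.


SAFE — a valid safe sequence is proc-G, proc-F, proc-A, proc-I, proc-H.
Key observation: the first exact fit in this order is proc-A — it needs (2, 3) with (2, 3) free, meeting a requested resource to the last unit.
Check, step by step:
  pool = (2, 1)
  proc-G needs (1, 0) <= (2, 1) -> finishes; pool += (0, 1) = (2, 2)
  proc-F needs (0, 1) <= (2, 2) -> finishes; pool += (0, 1) = (2, 3)
  proc-A needs (2, 3) <= (2, 3) -> finishes; pool += (2, 0) = (4, 3)
  proc-I needs (4, 2) <= (4, 3) -> finishes; pool += (1, 2) = (5, 5)
  proc-H needs (4, 2) <= (5, 5) -> finishes; pool += (1, 0) = (6, 5)


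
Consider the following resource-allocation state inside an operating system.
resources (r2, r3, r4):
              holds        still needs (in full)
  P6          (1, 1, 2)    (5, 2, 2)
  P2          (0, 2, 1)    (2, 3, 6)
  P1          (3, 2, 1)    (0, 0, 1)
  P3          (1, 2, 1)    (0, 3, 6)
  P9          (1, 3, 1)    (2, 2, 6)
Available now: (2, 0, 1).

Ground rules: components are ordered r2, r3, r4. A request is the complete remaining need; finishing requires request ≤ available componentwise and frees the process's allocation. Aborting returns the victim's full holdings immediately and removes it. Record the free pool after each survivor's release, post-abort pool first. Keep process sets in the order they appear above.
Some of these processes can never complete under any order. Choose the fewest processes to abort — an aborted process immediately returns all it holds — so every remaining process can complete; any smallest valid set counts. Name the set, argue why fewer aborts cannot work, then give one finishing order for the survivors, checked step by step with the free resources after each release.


Abort P2 and P3.
Key observation: no ordering could ever have run P9 before the abort of P2 and P3; with (1, 4, 2) back in the pool it fits at step 3.
Minimality, checking each single-abort alternative: P6 alone leaves P2 blocked (short on r4); P2 alone leaves P3 blocked (short on r4); P1 alone leaves P2 blocked (short on r4); P3 alone leaves P2 blocked (short on r4); P9 alone leaves P2 blocked (short on r4).
One survivor order: P1, P6, P9. Walking it through (post-abort pool first):
  pool = (3, 4, 3)
  P1: need (0, 0, 1) fits (3, 4, 3); releases (3, 2, 1), pool now (6, 6, 4)
  P6: need (5, 2, 2) fits (6, 6, 4); releases (1, 1, 2), pool now (7, 7, 6)
  P9: need (2, 2, 6) fits (7, 7, 6); releases (1, 3, 1), pool now (8, 10, 7)


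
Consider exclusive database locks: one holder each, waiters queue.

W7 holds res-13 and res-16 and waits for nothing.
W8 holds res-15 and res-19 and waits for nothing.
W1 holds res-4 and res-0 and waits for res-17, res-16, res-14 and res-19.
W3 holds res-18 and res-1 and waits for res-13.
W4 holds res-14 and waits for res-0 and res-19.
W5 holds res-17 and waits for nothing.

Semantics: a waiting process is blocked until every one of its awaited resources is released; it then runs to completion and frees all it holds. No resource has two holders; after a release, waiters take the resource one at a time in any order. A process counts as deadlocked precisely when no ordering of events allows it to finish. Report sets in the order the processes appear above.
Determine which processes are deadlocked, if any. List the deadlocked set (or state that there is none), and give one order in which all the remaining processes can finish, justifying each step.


Deadlocked: W1 and W4.
Key observation: nobody on the ring W1 -> W4 -> W1 can start until another member finishes, which never happens; no other process is dragged down with it.
One completion order for the rest: W7, W8, W5, W3.
Check, step by step:
  W7: no waits; runs immediately, freeing res-13 and res-16
  W8: no waits; runs immediately, freeing res-15 and res-19
  W5: no waits; runs immediately, freeing res-17
  W3 waits on res-13 — all released -> runs and releases res-18 and res-1
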